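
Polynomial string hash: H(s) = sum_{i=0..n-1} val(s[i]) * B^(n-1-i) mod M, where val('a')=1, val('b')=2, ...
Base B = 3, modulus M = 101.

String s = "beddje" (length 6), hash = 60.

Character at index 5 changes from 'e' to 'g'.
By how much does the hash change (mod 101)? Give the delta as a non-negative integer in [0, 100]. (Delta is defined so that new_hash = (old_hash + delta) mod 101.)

Answer: 2

Derivation:
Delta formula: (val(new) - val(old)) * B^(n-1-k) mod M
  val('g') - val('e') = 7 - 5 = 2
  B^(n-1-k) = 3^0 mod 101 = 1
  Delta = 2 * 1 mod 101 = 2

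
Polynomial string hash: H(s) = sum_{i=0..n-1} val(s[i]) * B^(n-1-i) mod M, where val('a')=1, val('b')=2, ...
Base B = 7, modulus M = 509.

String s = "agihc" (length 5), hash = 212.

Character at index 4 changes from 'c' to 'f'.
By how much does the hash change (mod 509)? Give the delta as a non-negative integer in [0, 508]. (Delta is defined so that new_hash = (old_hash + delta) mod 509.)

Delta formula: (val(new) - val(old)) * B^(n-1-k) mod M
  val('f') - val('c') = 6 - 3 = 3
  B^(n-1-k) = 7^0 mod 509 = 1
  Delta = 3 * 1 mod 509 = 3

Answer: 3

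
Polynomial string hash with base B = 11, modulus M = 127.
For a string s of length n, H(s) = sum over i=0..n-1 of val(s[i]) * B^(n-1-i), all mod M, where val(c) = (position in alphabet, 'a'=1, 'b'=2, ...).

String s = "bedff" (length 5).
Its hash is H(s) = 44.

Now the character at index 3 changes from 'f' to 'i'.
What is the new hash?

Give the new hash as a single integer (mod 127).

val('f') = 6, val('i') = 9
Position k = 3, exponent = n-1-k = 1
B^1 mod M = 11^1 mod 127 = 11
Delta = (9 - 6) * 11 mod 127 = 33
New hash = (44 + 33) mod 127 = 77

Answer: 77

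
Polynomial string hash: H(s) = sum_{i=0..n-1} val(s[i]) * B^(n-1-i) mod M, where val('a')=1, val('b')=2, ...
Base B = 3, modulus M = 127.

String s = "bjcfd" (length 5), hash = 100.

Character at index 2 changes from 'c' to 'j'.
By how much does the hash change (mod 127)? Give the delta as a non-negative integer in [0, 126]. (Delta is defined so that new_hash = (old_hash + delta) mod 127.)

Answer: 63

Derivation:
Delta formula: (val(new) - val(old)) * B^(n-1-k) mod M
  val('j') - val('c') = 10 - 3 = 7
  B^(n-1-k) = 3^2 mod 127 = 9
  Delta = 7 * 9 mod 127 = 63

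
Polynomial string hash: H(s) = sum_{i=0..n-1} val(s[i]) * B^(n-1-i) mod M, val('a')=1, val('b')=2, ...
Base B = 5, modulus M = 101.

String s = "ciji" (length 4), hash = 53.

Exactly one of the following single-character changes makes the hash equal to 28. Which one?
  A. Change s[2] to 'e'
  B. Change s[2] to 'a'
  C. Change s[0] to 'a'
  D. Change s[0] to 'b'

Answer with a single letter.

Answer: A

Derivation:
Option A: s[2]='j'->'e', delta=(5-10)*5^1 mod 101 = 76, hash=53+76 mod 101 = 28 <-- target
Option B: s[2]='j'->'a', delta=(1-10)*5^1 mod 101 = 56, hash=53+56 mod 101 = 8
Option C: s[0]='c'->'a', delta=(1-3)*5^3 mod 101 = 53, hash=53+53 mod 101 = 5
Option D: s[0]='c'->'b', delta=(2-3)*5^3 mod 101 = 77, hash=53+77 mod 101 = 29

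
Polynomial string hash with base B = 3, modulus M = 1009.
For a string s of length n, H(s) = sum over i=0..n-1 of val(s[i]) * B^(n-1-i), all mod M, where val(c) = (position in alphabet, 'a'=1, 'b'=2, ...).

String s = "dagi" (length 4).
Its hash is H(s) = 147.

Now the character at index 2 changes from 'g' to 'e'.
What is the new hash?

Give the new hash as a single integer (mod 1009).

val('g') = 7, val('e') = 5
Position k = 2, exponent = n-1-k = 1
B^1 mod M = 3^1 mod 1009 = 3
Delta = (5 - 7) * 3 mod 1009 = 1003
New hash = (147 + 1003) mod 1009 = 141

Answer: 141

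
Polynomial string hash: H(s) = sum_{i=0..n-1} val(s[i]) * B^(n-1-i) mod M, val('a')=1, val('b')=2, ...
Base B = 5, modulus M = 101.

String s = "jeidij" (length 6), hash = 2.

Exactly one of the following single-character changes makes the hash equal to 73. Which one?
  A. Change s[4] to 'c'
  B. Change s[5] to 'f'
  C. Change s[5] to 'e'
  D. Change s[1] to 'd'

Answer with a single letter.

Answer: A

Derivation:
Option A: s[4]='i'->'c', delta=(3-9)*5^1 mod 101 = 71, hash=2+71 mod 101 = 73 <-- target
Option B: s[5]='j'->'f', delta=(6-10)*5^0 mod 101 = 97, hash=2+97 mod 101 = 99
Option C: s[5]='j'->'e', delta=(5-10)*5^0 mod 101 = 96, hash=2+96 mod 101 = 98
Option D: s[1]='e'->'d', delta=(4-5)*5^4 mod 101 = 82, hash=2+82 mod 101 = 84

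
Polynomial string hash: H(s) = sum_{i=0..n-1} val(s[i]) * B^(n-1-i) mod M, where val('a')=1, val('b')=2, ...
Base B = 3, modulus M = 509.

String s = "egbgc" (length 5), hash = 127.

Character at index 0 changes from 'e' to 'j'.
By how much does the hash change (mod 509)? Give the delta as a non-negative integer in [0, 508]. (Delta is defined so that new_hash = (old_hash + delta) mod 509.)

Delta formula: (val(new) - val(old)) * B^(n-1-k) mod M
  val('j') - val('e') = 10 - 5 = 5
  B^(n-1-k) = 3^4 mod 509 = 81
  Delta = 5 * 81 mod 509 = 405

Answer: 405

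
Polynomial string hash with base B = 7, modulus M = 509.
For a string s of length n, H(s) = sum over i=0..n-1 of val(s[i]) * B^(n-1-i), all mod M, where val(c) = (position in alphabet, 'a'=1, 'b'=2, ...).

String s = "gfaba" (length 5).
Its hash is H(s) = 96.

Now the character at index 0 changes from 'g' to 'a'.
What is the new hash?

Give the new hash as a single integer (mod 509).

val('g') = 7, val('a') = 1
Position k = 0, exponent = n-1-k = 4
B^4 mod M = 7^4 mod 509 = 365
Delta = (1 - 7) * 365 mod 509 = 355
New hash = (96 + 355) mod 509 = 451

Answer: 451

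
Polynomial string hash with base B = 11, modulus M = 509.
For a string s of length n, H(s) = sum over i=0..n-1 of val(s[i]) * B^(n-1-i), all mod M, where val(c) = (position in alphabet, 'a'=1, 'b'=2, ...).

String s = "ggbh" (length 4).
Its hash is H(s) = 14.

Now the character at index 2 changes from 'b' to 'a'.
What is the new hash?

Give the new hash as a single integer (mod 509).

Answer: 3

Derivation:
val('b') = 2, val('a') = 1
Position k = 2, exponent = n-1-k = 1
B^1 mod M = 11^1 mod 509 = 11
Delta = (1 - 2) * 11 mod 509 = 498
New hash = (14 + 498) mod 509 = 3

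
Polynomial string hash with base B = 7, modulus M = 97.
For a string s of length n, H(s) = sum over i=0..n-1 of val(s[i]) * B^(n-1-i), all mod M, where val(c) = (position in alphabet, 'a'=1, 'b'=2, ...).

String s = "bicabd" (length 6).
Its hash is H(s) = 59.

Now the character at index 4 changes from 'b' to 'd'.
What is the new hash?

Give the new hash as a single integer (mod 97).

val('b') = 2, val('d') = 4
Position k = 4, exponent = n-1-k = 1
B^1 mod M = 7^1 mod 97 = 7
Delta = (4 - 2) * 7 mod 97 = 14
New hash = (59 + 14) mod 97 = 73

Answer: 73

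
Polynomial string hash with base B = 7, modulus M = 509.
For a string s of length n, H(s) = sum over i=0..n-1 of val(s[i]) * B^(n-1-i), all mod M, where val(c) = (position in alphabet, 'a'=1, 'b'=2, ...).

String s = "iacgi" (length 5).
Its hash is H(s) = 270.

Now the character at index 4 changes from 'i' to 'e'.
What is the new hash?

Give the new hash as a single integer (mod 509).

Answer: 266

Derivation:
val('i') = 9, val('e') = 5
Position k = 4, exponent = n-1-k = 0
B^0 mod M = 7^0 mod 509 = 1
Delta = (5 - 9) * 1 mod 509 = 505
New hash = (270 + 505) mod 509 = 266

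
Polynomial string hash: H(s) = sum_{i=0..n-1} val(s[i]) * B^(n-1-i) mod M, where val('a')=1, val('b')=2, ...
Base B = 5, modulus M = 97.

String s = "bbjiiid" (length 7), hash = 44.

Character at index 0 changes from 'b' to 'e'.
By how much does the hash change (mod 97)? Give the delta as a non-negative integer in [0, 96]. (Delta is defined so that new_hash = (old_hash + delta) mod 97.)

Answer: 24

Derivation:
Delta formula: (val(new) - val(old)) * B^(n-1-k) mod M
  val('e') - val('b') = 5 - 2 = 3
  B^(n-1-k) = 5^6 mod 97 = 8
  Delta = 3 * 8 mod 97 = 24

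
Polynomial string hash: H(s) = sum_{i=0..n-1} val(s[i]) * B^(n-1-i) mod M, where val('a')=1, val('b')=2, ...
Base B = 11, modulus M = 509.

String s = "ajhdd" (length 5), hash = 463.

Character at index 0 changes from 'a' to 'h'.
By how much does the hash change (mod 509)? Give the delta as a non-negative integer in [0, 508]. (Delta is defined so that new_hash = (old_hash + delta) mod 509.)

Answer: 178

Derivation:
Delta formula: (val(new) - val(old)) * B^(n-1-k) mod M
  val('h') - val('a') = 8 - 1 = 7
  B^(n-1-k) = 11^4 mod 509 = 389
  Delta = 7 * 389 mod 509 = 178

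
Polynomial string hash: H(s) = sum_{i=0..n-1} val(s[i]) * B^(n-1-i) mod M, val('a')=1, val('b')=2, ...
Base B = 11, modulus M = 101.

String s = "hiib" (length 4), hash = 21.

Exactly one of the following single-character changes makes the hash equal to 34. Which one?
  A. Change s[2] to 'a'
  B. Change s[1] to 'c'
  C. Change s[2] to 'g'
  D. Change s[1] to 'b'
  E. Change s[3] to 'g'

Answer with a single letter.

Answer: A

Derivation:
Option A: s[2]='i'->'a', delta=(1-9)*11^1 mod 101 = 13, hash=21+13 mod 101 = 34 <-- target
Option B: s[1]='i'->'c', delta=(3-9)*11^2 mod 101 = 82, hash=21+82 mod 101 = 2
Option C: s[2]='i'->'g', delta=(7-9)*11^1 mod 101 = 79, hash=21+79 mod 101 = 100
Option D: s[1]='i'->'b', delta=(2-9)*11^2 mod 101 = 62, hash=21+62 mod 101 = 83
Option E: s[3]='b'->'g', delta=(7-2)*11^0 mod 101 = 5, hash=21+5 mod 101 = 26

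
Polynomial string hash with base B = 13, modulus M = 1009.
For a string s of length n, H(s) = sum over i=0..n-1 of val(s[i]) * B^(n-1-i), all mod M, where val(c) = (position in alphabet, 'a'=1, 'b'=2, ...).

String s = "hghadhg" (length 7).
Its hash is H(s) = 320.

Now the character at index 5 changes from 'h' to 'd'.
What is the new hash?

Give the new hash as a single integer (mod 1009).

val('h') = 8, val('d') = 4
Position k = 5, exponent = n-1-k = 1
B^1 mod M = 13^1 mod 1009 = 13
Delta = (4 - 8) * 13 mod 1009 = 957
New hash = (320 + 957) mod 1009 = 268

Answer: 268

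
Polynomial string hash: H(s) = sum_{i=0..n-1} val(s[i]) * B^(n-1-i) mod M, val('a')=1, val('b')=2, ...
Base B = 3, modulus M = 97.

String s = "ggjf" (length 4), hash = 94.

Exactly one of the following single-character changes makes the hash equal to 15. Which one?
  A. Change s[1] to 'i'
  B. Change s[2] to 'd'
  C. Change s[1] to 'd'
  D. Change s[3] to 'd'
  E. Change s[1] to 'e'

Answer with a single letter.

Answer: A

Derivation:
Option A: s[1]='g'->'i', delta=(9-7)*3^2 mod 97 = 18, hash=94+18 mod 97 = 15 <-- target
Option B: s[2]='j'->'d', delta=(4-10)*3^1 mod 97 = 79, hash=94+79 mod 97 = 76
Option C: s[1]='g'->'d', delta=(4-7)*3^2 mod 97 = 70, hash=94+70 mod 97 = 67
Option D: s[3]='f'->'d', delta=(4-6)*3^0 mod 97 = 95, hash=94+95 mod 97 = 92
Option E: s[1]='g'->'e', delta=(5-7)*3^2 mod 97 = 79, hash=94+79 mod 97 = 76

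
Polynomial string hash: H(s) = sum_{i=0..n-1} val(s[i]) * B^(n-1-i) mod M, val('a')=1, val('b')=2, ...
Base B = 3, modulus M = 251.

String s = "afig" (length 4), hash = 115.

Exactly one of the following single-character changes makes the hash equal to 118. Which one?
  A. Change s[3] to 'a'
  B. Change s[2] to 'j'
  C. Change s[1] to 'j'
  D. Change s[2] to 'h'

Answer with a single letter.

Option A: s[3]='g'->'a', delta=(1-7)*3^0 mod 251 = 245, hash=115+245 mod 251 = 109
Option B: s[2]='i'->'j', delta=(10-9)*3^1 mod 251 = 3, hash=115+3 mod 251 = 118 <-- target
Option C: s[1]='f'->'j', delta=(10-6)*3^2 mod 251 = 36, hash=115+36 mod 251 = 151
Option D: s[2]='i'->'h', delta=(8-9)*3^1 mod 251 = 248, hash=115+248 mod 251 = 112

Answer: B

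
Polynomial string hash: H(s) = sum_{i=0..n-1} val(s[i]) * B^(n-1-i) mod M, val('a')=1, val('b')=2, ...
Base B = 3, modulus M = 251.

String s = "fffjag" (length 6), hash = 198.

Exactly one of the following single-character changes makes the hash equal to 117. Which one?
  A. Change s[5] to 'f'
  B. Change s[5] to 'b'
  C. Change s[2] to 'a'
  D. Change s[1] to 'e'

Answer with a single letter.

Option A: s[5]='g'->'f', delta=(6-7)*3^0 mod 251 = 250, hash=198+250 mod 251 = 197
Option B: s[5]='g'->'b', delta=(2-7)*3^0 mod 251 = 246, hash=198+246 mod 251 = 193
Option C: s[2]='f'->'a', delta=(1-6)*3^3 mod 251 = 116, hash=198+116 mod 251 = 63
Option D: s[1]='f'->'e', delta=(5-6)*3^4 mod 251 = 170, hash=198+170 mod 251 = 117 <-- target

Answer: D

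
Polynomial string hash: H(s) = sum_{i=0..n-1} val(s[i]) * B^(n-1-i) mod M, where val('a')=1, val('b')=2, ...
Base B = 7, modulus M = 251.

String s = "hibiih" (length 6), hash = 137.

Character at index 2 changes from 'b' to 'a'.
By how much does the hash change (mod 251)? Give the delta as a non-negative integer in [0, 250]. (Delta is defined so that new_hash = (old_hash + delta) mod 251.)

Answer: 159

Derivation:
Delta formula: (val(new) - val(old)) * B^(n-1-k) mod M
  val('a') - val('b') = 1 - 2 = -1
  B^(n-1-k) = 7^3 mod 251 = 92
  Delta = -1 * 92 mod 251 = 159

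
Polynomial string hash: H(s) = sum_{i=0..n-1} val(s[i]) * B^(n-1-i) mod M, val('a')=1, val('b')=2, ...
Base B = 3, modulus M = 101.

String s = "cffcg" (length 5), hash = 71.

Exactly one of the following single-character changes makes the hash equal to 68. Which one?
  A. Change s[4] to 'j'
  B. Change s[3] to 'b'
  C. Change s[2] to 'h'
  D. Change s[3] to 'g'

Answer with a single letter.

Option A: s[4]='g'->'j', delta=(10-7)*3^0 mod 101 = 3, hash=71+3 mod 101 = 74
Option B: s[3]='c'->'b', delta=(2-3)*3^1 mod 101 = 98, hash=71+98 mod 101 = 68 <-- target
Option C: s[2]='f'->'h', delta=(8-6)*3^2 mod 101 = 18, hash=71+18 mod 101 = 89
Option D: s[3]='c'->'g', delta=(7-3)*3^1 mod 101 = 12, hash=71+12 mod 101 = 83

Answer: B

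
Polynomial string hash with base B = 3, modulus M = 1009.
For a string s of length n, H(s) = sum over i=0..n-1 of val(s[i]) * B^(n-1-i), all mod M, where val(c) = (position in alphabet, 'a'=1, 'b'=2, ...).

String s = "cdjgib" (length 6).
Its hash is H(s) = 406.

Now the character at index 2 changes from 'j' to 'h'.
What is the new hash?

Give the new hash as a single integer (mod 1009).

Answer: 352

Derivation:
val('j') = 10, val('h') = 8
Position k = 2, exponent = n-1-k = 3
B^3 mod M = 3^3 mod 1009 = 27
Delta = (8 - 10) * 27 mod 1009 = 955
New hash = (406 + 955) mod 1009 = 352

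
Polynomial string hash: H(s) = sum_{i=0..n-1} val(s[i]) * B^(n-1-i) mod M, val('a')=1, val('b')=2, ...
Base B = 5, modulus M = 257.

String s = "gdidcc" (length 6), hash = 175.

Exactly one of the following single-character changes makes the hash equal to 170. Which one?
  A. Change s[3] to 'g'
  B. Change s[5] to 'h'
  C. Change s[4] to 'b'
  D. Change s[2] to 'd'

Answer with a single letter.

Answer: C

Derivation:
Option A: s[3]='d'->'g', delta=(7-4)*5^2 mod 257 = 75, hash=175+75 mod 257 = 250
Option B: s[5]='c'->'h', delta=(8-3)*5^0 mod 257 = 5, hash=175+5 mod 257 = 180
Option C: s[4]='c'->'b', delta=(2-3)*5^1 mod 257 = 252, hash=175+252 mod 257 = 170 <-- target
Option D: s[2]='i'->'d', delta=(4-9)*5^3 mod 257 = 146, hash=175+146 mod 257 = 64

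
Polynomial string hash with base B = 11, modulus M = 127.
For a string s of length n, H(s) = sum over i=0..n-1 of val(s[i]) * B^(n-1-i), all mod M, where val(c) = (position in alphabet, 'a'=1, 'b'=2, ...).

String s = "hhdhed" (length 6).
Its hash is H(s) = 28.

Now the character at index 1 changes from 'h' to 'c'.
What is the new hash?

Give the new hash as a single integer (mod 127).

val('h') = 8, val('c') = 3
Position k = 1, exponent = n-1-k = 4
B^4 mod M = 11^4 mod 127 = 36
Delta = (3 - 8) * 36 mod 127 = 74
New hash = (28 + 74) mod 127 = 102

Answer: 102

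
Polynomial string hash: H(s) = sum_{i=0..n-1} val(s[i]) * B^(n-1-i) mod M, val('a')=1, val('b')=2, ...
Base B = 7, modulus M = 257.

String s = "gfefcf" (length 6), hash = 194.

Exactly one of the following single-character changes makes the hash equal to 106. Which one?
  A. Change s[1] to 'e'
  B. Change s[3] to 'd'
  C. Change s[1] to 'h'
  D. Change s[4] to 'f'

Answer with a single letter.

Option A: s[1]='f'->'e', delta=(5-6)*7^4 mod 257 = 169, hash=194+169 mod 257 = 106 <-- target
Option B: s[3]='f'->'d', delta=(4-6)*7^2 mod 257 = 159, hash=194+159 mod 257 = 96
Option C: s[1]='f'->'h', delta=(8-6)*7^4 mod 257 = 176, hash=194+176 mod 257 = 113
Option D: s[4]='c'->'f', delta=(6-3)*7^1 mod 257 = 21, hash=194+21 mod 257 = 215

Answer: A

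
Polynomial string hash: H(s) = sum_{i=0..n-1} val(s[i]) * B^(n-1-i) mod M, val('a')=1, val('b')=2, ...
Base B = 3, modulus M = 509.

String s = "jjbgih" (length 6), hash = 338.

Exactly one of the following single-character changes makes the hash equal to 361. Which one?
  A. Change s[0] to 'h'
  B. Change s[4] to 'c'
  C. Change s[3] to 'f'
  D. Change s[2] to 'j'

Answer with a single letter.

Option A: s[0]='j'->'h', delta=(8-10)*3^5 mod 509 = 23, hash=338+23 mod 509 = 361 <-- target
Option B: s[4]='i'->'c', delta=(3-9)*3^1 mod 509 = 491, hash=338+491 mod 509 = 320
Option C: s[3]='g'->'f', delta=(6-7)*3^2 mod 509 = 500, hash=338+500 mod 509 = 329
Option D: s[2]='b'->'j', delta=(10-2)*3^3 mod 509 = 216, hash=338+216 mod 509 = 45

Answer: A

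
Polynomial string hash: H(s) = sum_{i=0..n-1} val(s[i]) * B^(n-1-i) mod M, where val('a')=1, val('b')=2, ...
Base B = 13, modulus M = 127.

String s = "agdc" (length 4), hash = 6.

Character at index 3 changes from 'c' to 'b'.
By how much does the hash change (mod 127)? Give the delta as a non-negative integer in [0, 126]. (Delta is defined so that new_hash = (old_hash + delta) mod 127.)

Delta formula: (val(new) - val(old)) * B^(n-1-k) mod M
  val('b') - val('c') = 2 - 3 = -1
  B^(n-1-k) = 13^0 mod 127 = 1
  Delta = -1 * 1 mod 127 = 126

Answer: 126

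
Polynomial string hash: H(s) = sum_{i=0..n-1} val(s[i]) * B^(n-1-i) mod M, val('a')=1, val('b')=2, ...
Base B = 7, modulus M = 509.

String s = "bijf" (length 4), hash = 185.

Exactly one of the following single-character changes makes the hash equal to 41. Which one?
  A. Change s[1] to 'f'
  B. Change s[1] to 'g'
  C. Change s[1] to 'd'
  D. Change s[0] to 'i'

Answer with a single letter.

Answer: D

Derivation:
Option A: s[1]='i'->'f', delta=(6-9)*7^2 mod 509 = 362, hash=185+362 mod 509 = 38
Option B: s[1]='i'->'g', delta=(7-9)*7^2 mod 509 = 411, hash=185+411 mod 509 = 87
Option C: s[1]='i'->'d', delta=(4-9)*7^2 mod 509 = 264, hash=185+264 mod 509 = 449
Option D: s[0]='b'->'i', delta=(9-2)*7^3 mod 509 = 365, hash=185+365 mod 509 = 41 <-- target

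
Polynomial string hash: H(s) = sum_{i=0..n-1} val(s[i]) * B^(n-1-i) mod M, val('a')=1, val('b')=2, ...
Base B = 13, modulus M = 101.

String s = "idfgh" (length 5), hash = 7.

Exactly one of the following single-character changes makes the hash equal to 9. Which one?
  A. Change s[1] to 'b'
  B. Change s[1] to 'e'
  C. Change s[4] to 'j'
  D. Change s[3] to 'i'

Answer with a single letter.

Answer: C

Derivation:
Option A: s[1]='d'->'b', delta=(2-4)*13^3 mod 101 = 50, hash=7+50 mod 101 = 57
Option B: s[1]='d'->'e', delta=(5-4)*13^3 mod 101 = 76, hash=7+76 mod 101 = 83
Option C: s[4]='h'->'j', delta=(10-8)*13^0 mod 101 = 2, hash=7+2 mod 101 = 9 <-- target
Option D: s[3]='g'->'i', delta=(9-7)*13^1 mod 101 = 26, hash=7+26 mod 101 = 33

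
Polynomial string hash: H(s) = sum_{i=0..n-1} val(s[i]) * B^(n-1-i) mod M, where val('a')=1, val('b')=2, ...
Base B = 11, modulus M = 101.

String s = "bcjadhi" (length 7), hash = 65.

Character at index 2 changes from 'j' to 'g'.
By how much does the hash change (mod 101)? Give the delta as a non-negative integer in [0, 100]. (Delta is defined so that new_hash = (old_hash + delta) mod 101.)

Delta formula: (val(new) - val(old)) * B^(n-1-k) mod M
  val('g') - val('j') = 7 - 10 = -3
  B^(n-1-k) = 11^4 mod 101 = 97
  Delta = -3 * 97 mod 101 = 12

Answer: 12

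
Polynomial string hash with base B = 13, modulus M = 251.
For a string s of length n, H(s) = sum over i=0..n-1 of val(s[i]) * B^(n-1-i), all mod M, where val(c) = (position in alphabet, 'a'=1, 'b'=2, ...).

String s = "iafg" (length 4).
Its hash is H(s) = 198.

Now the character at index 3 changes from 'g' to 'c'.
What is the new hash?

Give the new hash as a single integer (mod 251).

val('g') = 7, val('c') = 3
Position k = 3, exponent = n-1-k = 0
B^0 mod M = 13^0 mod 251 = 1
Delta = (3 - 7) * 1 mod 251 = 247
New hash = (198 + 247) mod 251 = 194

Answer: 194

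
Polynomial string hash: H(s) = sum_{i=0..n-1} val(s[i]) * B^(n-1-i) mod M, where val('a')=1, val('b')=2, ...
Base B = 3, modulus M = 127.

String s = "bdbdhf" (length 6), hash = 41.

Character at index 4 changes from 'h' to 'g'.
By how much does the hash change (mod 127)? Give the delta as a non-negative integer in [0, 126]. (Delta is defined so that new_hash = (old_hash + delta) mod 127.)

Answer: 124

Derivation:
Delta formula: (val(new) - val(old)) * B^(n-1-k) mod M
  val('g') - val('h') = 7 - 8 = -1
  B^(n-1-k) = 3^1 mod 127 = 3
  Delta = -1 * 3 mod 127 = 124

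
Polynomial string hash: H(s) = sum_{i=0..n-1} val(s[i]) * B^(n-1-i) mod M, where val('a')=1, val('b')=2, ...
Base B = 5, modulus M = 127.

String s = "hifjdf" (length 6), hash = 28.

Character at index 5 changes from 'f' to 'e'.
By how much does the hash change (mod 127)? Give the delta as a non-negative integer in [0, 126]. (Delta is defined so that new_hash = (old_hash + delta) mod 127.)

Delta formula: (val(new) - val(old)) * B^(n-1-k) mod M
  val('e') - val('f') = 5 - 6 = -1
  B^(n-1-k) = 5^0 mod 127 = 1
  Delta = -1 * 1 mod 127 = 126

Answer: 126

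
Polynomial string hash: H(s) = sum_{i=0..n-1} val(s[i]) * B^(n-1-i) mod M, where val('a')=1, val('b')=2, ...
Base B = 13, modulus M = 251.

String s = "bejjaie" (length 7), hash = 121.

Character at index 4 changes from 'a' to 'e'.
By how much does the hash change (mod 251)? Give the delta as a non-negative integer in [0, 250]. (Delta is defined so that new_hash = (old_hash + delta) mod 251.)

Answer: 174

Derivation:
Delta formula: (val(new) - val(old)) * B^(n-1-k) mod M
  val('e') - val('a') = 5 - 1 = 4
  B^(n-1-k) = 13^2 mod 251 = 169
  Delta = 4 * 169 mod 251 = 174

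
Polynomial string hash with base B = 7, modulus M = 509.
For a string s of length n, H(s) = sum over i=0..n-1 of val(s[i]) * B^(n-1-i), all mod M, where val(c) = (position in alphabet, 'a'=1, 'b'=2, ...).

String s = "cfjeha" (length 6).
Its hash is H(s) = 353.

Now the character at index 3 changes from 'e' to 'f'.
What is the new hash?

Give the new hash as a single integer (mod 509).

Answer: 402

Derivation:
val('e') = 5, val('f') = 6
Position k = 3, exponent = n-1-k = 2
B^2 mod M = 7^2 mod 509 = 49
Delta = (6 - 5) * 49 mod 509 = 49
New hash = (353 + 49) mod 509 = 402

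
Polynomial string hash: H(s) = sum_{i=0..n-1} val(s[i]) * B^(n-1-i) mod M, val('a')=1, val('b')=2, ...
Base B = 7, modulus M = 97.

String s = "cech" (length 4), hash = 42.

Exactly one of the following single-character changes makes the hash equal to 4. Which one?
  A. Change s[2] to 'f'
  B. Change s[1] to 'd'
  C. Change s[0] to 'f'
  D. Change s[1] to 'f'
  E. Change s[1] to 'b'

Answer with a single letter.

Option A: s[2]='c'->'f', delta=(6-3)*7^1 mod 97 = 21, hash=42+21 mod 97 = 63
Option B: s[1]='e'->'d', delta=(4-5)*7^2 mod 97 = 48, hash=42+48 mod 97 = 90
Option C: s[0]='c'->'f', delta=(6-3)*7^3 mod 97 = 59, hash=42+59 mod 97 = 4 <-- target
Option D: s[1]='e'->'f', delta=(6-5)*7^2 mod 97 = 49, hash=42+49 mod 97 = 91
Option E: s[1]='e'->'b', delta=(2-5)*7^2 mod 97 = 47, hash=42+47 mod 97 = 89

Answer: C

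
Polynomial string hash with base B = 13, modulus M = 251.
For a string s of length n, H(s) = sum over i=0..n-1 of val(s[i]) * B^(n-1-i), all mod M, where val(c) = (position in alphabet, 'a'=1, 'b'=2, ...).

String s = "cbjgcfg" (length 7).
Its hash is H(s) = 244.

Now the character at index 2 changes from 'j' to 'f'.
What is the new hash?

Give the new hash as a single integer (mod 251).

val('j') = 10, val('f') = 6
Position k = 2, exponent = n-1-k = 4
B^4 mod M = 13^4 mod 251 = 198
Delta = (6 - 10) * 198 mod 251 = 212
New hash = (244 + 212) mod 251 = 205

Answer: 205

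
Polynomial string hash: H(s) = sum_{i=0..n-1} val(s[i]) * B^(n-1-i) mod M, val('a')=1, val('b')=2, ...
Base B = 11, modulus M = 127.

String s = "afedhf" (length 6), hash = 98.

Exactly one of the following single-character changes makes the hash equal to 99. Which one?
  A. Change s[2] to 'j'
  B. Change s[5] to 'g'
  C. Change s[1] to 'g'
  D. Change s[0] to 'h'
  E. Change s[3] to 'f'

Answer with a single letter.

Option A: s[2]='e'->'j', delta=(10-5)*11^3 mod 127 = 51, hash=98+51 mod 127 = 22
Option B: s[5]='f'->'g', delta=(7-6)*11^0 mod 127 = 1, hash=98+1 mod 127 = 99 <-- target
Option C: s[1]='f'->'g', delta=(7-6)*11^4 mod 127 = 36, hash=98+36 mod 127 = 7
Option D: s[0]='a'->'h', delta=(8-1)*11^5 mod 127 = 105, hash=98+105 mod 127 = 76
Option E: s[3]='d'->'f', delta=(6-4)*11^2 mod 127 = 115, hash=98+115 mod 127 = 86

Answer: B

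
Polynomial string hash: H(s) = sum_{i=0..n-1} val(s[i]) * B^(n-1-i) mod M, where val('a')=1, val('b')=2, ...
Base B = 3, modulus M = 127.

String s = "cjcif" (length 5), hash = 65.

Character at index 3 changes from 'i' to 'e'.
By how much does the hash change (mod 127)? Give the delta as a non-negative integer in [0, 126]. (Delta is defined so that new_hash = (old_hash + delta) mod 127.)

Delta formula: (val(new) - val(old)) * B^(n-1-k) mod M
  val('e') - val('i') = 5 - 9 = -4
  B^(n-1-k) = 3^1 mod 127 = 3
  Delta = -4 * 3 mod 127 = 115

Answer: 115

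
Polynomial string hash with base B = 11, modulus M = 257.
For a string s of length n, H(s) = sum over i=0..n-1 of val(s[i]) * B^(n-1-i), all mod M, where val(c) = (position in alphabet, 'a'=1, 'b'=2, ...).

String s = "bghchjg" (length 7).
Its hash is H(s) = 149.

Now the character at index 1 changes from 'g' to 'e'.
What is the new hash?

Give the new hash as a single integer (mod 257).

val('g') = 7, val('e') = 5
Position k = 1, exponent = n-1-k = 5
B^5 mod M = 11^5 mod 257 = 169
Delta = (5 - 7) * 169 mod 257 = 176
New hash = (149 + 176) mod 257 = 68

Answer: 68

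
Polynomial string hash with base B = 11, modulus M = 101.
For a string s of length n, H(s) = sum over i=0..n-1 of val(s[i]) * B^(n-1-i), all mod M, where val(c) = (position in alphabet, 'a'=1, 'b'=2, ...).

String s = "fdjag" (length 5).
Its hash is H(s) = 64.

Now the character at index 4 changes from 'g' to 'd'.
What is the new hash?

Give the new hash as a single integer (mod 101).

val('g') = 7, val('d') = 4
Position k = 4, exponent = n-1-k = 0
B^0 mod M = 11^0 mod 101 = 1
Delta = (4 - 7) * 1 mod 101 = 98
New hash = (64 + 98) mod 101 = 61

Answer: 61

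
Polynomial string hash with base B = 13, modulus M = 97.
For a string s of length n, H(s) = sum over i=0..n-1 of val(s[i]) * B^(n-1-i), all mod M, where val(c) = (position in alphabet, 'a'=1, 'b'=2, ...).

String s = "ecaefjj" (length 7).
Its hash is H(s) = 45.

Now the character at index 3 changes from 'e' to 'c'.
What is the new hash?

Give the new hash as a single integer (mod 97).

val('e') = 5, val('c') = 3
Position k = 3, exponent = n-1-k = 3
B^3 mod M = 13^3 mod 97 = 63
Delta = (3 - 5) * 63 mod 97 = 68
New hash = (45 + 68) mod 97 = 16

Answer: 16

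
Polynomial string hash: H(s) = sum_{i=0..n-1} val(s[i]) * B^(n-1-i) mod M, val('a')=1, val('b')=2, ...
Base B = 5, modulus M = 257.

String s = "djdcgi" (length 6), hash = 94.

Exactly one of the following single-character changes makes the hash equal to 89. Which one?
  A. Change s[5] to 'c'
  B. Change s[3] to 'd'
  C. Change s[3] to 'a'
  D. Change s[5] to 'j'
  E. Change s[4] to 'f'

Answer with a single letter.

Option A: s[5]='i'->'c', delta=(3-9)*5^0 mod 257 = 251, hash=94+251 mod 257 = 88
Option B: s[3]='c'->'d', delta=(4-3)*5^2 mod 257 = 25, hash=94+25 mod 257 = 119
Option C: s[3]='c'->'a', delta=(1-3)*5^2 mod 257 = 207, hash=94+207 mod 257 = 44
Option D: s[5]='i'->'j', delta=(10-9)*5^0 mod 257 = 1, hash=94+1 mod 257 = 95
Option E: s[4]='g'->'f', delta=(6-7)*5^1 mod 257 = 252, hash=94+252 mod 257 = 89 <-- target

Answer: E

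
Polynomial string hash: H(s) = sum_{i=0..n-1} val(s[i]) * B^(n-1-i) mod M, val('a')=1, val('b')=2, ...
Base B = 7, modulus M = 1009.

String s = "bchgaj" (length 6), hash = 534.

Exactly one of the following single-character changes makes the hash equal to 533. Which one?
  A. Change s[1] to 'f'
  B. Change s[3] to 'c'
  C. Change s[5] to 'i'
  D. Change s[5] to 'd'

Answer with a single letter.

Answer: C

Derivation:
Option A: s[1]='c'->'f', delta=(6-3)*7^4 mod 1009 = 140, hash=534+140 mod 1009 = 674
Option B: s[3]='g'->'c', delta=(3-7)*7^2 mod 1009 = 813, hash=534+813 mod 1009 = 338
Option C: s[5]='j'->'i', delta=(9-10)*7^0 mod 1009 = 1008, hash=534+1008 mod 1009 = 533 <-- target
Option D: s[5]='j'->'d', delta=(4-10)*7^0 mod 1009 = 1003, hash=534+1003 mod 1009 = 528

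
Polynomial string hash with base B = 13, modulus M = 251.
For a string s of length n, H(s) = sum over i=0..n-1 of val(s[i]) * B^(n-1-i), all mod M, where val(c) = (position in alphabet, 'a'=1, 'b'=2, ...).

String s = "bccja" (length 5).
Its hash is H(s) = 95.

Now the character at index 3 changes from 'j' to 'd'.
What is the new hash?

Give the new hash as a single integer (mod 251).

val('j') = 10, val('d') = 4
Position k = 3, exponent = n-1-k = 1
B^1 mod M = 13^1 mod 251 = 13
Delta = (4 - 10) * 13 mod 251 = 173
New hash = (95 + 173) mod 251 = 17

Answer: 17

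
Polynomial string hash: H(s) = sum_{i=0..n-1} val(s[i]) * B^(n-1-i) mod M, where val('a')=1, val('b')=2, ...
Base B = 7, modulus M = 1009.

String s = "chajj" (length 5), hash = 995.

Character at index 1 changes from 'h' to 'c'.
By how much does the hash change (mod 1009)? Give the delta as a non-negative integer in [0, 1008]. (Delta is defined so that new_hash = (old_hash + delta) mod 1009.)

Delta formula: (val(new) - val(old)) * B^(n-1-k) mod M
  val('c') - val('h') = 3 - 8 = -5
  B^(n-1-k) = 7^3 mod 1009 = 343
  Delta = -5 * 343 mod 1009 = 303

Answer: 303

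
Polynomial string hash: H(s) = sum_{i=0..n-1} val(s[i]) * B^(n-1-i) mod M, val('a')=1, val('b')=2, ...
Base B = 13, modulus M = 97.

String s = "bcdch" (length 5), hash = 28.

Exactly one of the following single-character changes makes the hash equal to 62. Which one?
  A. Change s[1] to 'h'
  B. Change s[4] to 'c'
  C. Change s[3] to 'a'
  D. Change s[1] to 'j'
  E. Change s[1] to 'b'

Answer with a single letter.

Option A: s[1]='c'->'h', delta=(8-3)*13^3 mod 97 = 24, hash=28+24 mod 97 = 52
Option B: s[4]='h'->'c', delta=(3-8)*13^0 mod 97 = 92, hash=28+92 mod 97 = 23
Option C: s[3]='c'->'a', delta=(1-3)*13^1 mod 97 = 71, hash=28+71 mod 97 = 2
Option D: s[1]='c'->'j', delta=(10-3)*13^3 mod 97 = 53, hash=28+53 mod 97 = 81
Option E: s[1]='c'->'b', delta=(2-3)*13^3 mod 97 = 34, hash=28+34 mod 97 = 62 <-- target

Answer: E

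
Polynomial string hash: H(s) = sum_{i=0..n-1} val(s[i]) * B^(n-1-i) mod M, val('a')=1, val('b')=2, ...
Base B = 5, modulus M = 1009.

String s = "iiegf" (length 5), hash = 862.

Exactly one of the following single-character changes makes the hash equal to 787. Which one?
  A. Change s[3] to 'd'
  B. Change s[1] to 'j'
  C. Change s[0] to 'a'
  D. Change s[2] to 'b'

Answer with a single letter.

Answer: D

Derivation:
Option A: s[3]='g'->'d', delta=(4-7)*5^1 mod 1009 = 994, hash=862+994 mod 1009 = 847
Option B: s[1]='i'->'j', delta=(10-9)*5^3 mod 1009 = 125, hash=862+125 mod 1009 = 987
Option C: s[0]='i'->'a', delta=(1-9)*5^4 mod 1009 = 45, hash=862+45 mod 1009 = 907
Option D: s[2]='e'->'b', delta=(2-5)*5^2 mod 1009 = 934, hash=862+934 mod 1009 = 787 <-- target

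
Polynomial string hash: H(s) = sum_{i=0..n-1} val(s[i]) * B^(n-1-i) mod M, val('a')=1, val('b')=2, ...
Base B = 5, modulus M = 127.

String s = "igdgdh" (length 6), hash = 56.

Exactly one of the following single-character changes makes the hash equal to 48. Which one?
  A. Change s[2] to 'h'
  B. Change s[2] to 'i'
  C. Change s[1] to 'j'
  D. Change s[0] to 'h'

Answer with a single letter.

Option A: s[2]='d'->'h', delta=(8-4)*5^3 mod 127 = 119, hash=56+119 mod 127 = 48 <-- target
Option B: s[2]='d'->'i', delta=(9-4)*5^3 mod 127 = 117, hash=56+117 mod 127 = 46
Option C: s[1]='g'->'j', delta=(10-7)*5^4 mod 127 = 97, hash=56+97 mod 127 = 26
Option D: s[0]='i'->'h', delta=(8-9)*5^5 mod 127 = 50, hash=56+50 mod 127 = 106

Answer: A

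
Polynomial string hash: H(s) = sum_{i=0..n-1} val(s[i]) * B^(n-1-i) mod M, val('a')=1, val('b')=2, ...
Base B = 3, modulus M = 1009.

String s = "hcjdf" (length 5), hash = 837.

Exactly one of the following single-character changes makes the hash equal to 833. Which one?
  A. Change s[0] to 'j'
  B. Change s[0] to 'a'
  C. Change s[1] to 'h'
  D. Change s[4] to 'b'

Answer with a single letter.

Answer: D

Derivation:
Option A: s[0]='h'->'j', delta=(10-8)*3^4 mod 1009 = 162, hash=837+162 mod 1009 = 999
Option B: s[0]='h'->'a', delta=(1-8)*3^4 mod 1009 = 442, hash=837+442 mod 1009 = 270
Option C: s[1]='c'->'h', delta=(8-3)*3^3 mod 1009 = 135, hash=837+135 mod 1009 = 972
Option D: s[4]='f'->'b', delta=(2-6)*3^0 mod 1009 = 1005, hash=837+1005 mod 1009 = 833 <-- target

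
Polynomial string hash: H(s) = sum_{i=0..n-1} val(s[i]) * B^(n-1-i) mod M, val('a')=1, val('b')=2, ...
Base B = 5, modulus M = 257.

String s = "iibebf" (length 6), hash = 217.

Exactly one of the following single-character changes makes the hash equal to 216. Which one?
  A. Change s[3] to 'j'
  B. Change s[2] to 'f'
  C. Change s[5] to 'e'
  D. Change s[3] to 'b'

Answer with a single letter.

Option A: s[3]='e'->'j', delta=(10-5)*5^2 mod 257 = 125, hash=217+125 mod 257 = 85
Option B: s[2]='b'->'f', delta=(6-2)*5^3 mod 257 = 243, hash=217+243 mod 257 = 203
Option C: s[5]='f'->'e', delta=(5-6)*5^0 mod 257 = 256, hash=217+256 mod 257 = 216 <-- target
Option D: s[3]='e'->'b', delta=(2-5)*5^2 mod 257 = 182, hash=217+182 mod 257 = 142

Answer: C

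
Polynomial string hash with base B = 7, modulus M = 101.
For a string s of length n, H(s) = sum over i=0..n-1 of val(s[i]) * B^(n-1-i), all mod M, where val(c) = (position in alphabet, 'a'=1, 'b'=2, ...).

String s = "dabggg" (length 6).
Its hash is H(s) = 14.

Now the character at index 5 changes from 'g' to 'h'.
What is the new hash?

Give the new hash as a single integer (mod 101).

val('g') = 7, val('h') = 8
Position k = 5, exponent = n-1-k = 0
B^0 mod M = 7^0 mod 101 = 1
Delta = (8 - 7) * 1 mod 101 = 1
New hash = (14 + 1) mod 101 = 15

Answer: 15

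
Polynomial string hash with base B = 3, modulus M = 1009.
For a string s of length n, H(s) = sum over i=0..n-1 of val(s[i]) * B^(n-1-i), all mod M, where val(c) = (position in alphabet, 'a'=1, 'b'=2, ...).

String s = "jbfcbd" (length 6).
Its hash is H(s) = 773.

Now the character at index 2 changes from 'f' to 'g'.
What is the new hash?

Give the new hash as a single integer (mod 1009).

val('f') = 6, val('g') = 7
Position k = 2, exponent = n-1-k = 3
B^3 mod M = 3^3 mod 1009 = 27
Delta = (7 - 6) * 27 mod 1009 = 27
New hash = (773 + 27) mod 1009 = 800

Answer: 800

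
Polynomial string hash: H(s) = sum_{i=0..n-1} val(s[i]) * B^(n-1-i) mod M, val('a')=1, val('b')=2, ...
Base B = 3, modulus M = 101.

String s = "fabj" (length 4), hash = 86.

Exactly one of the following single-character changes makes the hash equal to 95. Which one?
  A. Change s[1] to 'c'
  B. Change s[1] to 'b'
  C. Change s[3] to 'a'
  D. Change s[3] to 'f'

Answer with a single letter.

Answer: B

Derivation:
Option A: s[1]='a'->'c', delta=(3-1)*3^2 mod 101 = 18, hash=86+18 mod 101 = 3
Option B: s[1]='a'->'b', delta=(2-1)*3^2 mod 101 = 9, hash=86+9 mod 101 = 95 <-- target
Option C: s[3]='j'->'a', delta=(1-10)*3^0 mod 101 = 92, hash=86+92 mod 101 = 77
Option D: s[3]='j'->'f', delta=(6-10)*3^0 mod 101 = 97, hash=86+97 mod 101 = 82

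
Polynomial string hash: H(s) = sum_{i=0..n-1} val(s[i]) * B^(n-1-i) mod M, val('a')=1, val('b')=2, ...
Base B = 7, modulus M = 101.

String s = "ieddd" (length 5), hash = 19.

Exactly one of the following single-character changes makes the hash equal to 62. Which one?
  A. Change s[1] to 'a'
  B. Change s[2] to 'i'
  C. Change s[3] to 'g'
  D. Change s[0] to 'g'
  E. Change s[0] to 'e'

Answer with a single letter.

Option A: s[1]='e'->'a', delta=(1-5)*7^3 mod 101 = 42, hash=19+42 mod 101 = 61
Option B: s[2]='d'->'i', delta=(9-4)*7^2 mod 101 = 43, hash=19+43 mod 101 = 62 <-- target
Option C: s[3]='d'->'g', delta=(7-4)*7^1 mod 101 = 21, hash=19+21 mod 101 = 40
Option D: s[0]='i'->'g', delta=(7-9)*7^4 mod 101 = 46, hash=19+46 mod 101 = 65
Option E: s[0]='i'->'e', delta=(5-9)*7^4 mod 101 = 92, hash=19+92 mod 101 = 10

Answer: B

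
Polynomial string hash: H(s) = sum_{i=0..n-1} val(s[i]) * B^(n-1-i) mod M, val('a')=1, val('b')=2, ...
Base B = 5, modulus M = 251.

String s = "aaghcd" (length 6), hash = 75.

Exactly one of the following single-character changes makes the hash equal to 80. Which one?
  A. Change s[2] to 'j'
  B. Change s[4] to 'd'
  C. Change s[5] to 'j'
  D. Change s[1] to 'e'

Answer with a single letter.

Option A: s[2]='g'->'j', delta=(10-7)*5^3 mod 251 = 124, hash=75+124 mod 251 = 199
Option B: s[4]='c'->'d', delta=(4-3)*5^1 mod 251 = 5, hash=75+5 mod 251 = 80 <-- target
Option C: s[5]='d'->'j', delta=(10-4)*5^0 mod 251 = 6, hash=75+6 mod 251 = 81
Option D: s[1]='a'->'e', delta=(5-1)*5^4 mod 251 = 241, hash=75+241 mod 251 = 65

Answer: B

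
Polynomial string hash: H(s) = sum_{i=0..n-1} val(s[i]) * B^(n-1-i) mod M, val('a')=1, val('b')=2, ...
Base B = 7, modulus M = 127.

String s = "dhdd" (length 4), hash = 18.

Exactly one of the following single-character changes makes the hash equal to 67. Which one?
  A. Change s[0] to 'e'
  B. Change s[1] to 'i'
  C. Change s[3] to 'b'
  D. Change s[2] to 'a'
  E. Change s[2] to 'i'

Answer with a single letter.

Answer: B

Derivation:
Option A: s[0]='d'->'e', delta=(5-4)*7^3 mod 127 = 89, hash=18+89 mod 127 = 107
Option B: s[1]='h'->'i', delta=(9-8)*7^2 mod 127 = 49, hash=18+49 mod 127 = 67 <-- target
Option C: s[3]='d'->'b', delta=(2-4)*7^0 mod 127 = 125, hash=18+125 mod 127 = 16
Option D: s[2]='d'->'a', delta=(1-4)*7^1 mod 127 = 106, hash=18+106 mod 127 = 124
Option E: s[2]='d'->'i', delta=(9-4)*7^1 mod 127 = 35, hash=18+35 mod 127 = 53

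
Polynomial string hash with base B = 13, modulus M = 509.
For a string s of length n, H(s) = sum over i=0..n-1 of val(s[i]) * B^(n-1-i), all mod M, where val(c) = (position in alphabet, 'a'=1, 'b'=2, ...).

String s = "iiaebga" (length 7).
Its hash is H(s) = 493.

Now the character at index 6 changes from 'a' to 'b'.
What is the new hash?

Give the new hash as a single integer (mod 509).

Answer: 494

Derivation:
val('a') = 1, val('b') = 2
Position k = 6, exponent = n-1-k = 0
B^0 mod M = 13^0 mod 509 = 1
Delta = (2 - 1) * 1 mod 509 = 1
New hash = (493 + 1) mod 509 = 494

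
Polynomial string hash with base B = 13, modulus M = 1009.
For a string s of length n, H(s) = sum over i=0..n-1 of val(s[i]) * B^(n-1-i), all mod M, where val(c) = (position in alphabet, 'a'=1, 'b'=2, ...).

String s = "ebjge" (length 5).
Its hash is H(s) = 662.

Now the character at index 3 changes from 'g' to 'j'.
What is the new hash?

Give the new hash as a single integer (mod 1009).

val('g') = 7, val('j') = 10
Position k = 3, exponent = n-1-k = 1
B^1 mod M = 13^1 mod 1009 = 13
Delta = (10 - 7) * 13 mod 1009 = 39
New hash = (662 + 39) mod 1009 = 701

Answer: 701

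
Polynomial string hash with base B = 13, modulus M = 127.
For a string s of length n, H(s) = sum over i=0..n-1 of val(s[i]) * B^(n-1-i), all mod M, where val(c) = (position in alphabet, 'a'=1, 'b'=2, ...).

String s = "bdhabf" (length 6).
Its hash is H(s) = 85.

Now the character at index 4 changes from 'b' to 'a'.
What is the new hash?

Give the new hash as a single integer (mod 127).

val('b') = 2, val('a') = 1
Position k = 4, exponent = n-1-k = 1
B^1 mod M = 13^1 mod 127 = 13
Delta = (1 - 2) * 13 mod 127 = 114
New hash = (85 + 114) mod 127 = 72

Answer: 72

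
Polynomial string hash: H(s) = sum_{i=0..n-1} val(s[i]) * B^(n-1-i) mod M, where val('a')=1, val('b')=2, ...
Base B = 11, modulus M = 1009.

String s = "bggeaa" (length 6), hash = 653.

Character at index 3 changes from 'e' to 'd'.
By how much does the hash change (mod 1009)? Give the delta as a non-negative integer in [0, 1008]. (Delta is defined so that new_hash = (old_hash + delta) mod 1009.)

Answer: 888

Derivation:
Delta formula: (val(new) - val(old)) * B^(n-1-k) mod M
  val('d') - val('e') = 4 - 5 = -1
  B^(n-1-k) = 11^2 mod 1009 = 121
  Delta = -1 * 121 mod 1009 = 888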